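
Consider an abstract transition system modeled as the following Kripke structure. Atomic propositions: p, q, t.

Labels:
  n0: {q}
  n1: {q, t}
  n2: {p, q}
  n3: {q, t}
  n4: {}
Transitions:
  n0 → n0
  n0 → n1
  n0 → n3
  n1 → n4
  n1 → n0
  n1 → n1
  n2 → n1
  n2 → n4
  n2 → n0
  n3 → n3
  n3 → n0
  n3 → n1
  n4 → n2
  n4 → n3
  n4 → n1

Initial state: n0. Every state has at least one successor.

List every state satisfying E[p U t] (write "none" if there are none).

States satisfying p: {n2}.
States satisfying t: {n1, n3}.
States satisfying E[p U t]: {n1, n2, n3}.

{n1, n2, n3}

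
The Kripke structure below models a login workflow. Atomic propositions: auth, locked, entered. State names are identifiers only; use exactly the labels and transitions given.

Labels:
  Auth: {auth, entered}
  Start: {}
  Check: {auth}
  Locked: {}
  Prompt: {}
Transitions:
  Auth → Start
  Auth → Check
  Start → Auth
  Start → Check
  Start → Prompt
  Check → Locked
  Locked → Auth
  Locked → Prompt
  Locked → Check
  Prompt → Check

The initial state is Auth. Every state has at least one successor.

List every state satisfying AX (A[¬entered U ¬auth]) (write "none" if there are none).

{Auth, Check, Prompt}

States satisfying A[¬entered U ¬auth]: {Start, Check, Locked, Prompt}.
States satisfying AX (A[¬entered U ¬auth]): {Auth, Check, Prompt}.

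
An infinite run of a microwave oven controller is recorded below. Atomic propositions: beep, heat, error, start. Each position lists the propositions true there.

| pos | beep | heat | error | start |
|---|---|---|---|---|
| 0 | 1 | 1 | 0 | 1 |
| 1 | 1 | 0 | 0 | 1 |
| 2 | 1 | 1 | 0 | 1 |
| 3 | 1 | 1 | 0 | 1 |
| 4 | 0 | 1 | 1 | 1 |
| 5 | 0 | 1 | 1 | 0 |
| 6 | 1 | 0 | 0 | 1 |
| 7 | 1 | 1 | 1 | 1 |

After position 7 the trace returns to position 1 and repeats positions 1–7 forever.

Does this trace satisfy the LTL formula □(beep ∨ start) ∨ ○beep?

Yes

beep ∨ start must hold at every position from 0 onward. It fails at position 5, so □(beep ∨ start) is false.
The position after 0 is 1; beep is true there.
At position 0: □(beep ∨ start) is false; ○beep is true; so □(beep ∨ start) ∨ ○beep is true.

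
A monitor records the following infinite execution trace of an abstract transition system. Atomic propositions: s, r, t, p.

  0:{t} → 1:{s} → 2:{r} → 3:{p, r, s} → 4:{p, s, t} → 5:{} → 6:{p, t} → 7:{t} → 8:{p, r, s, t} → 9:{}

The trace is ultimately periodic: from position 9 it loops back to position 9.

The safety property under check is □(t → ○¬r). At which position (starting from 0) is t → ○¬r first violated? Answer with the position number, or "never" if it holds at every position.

7

Check t → ○¬r at each position in order: 0 ✓, 1 ✓, 2 ✓, 3 ✓, 4 ✓, 5 ✓, 6 ✓.
At position 7 the labels are {t} and the next position 8 has {p, r, s, t}, so t → ○¬r is false there. This is the first violation.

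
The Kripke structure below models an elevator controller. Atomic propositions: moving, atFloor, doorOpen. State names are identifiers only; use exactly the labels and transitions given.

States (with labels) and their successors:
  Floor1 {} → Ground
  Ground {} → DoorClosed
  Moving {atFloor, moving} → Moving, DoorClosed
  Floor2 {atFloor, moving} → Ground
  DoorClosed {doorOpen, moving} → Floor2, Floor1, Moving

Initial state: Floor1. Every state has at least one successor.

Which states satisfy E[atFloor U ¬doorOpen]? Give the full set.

{Floor1, Ground, Moving, Floor2}

States satisfying atFloor: {Moving, Floor2}.
States satisfying ¬doorOpen: {Floor1, Ground, Moving, Floor2}.
States satisfying E[atFloor U ¬doorOpen]: {Floor1, Ground, Moving, Floor2}.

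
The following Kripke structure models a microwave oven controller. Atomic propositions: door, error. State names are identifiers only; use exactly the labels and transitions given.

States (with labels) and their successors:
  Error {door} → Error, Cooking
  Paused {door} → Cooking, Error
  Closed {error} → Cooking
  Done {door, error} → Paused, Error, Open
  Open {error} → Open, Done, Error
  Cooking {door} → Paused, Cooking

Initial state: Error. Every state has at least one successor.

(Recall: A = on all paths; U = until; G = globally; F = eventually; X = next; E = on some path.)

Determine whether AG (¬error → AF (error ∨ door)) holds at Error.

States satisfying ¬error → AF (error ∨ door): {Error, Paused, Closed, Done, Open, Cooking}.
States satisfying AG (¬error → AF (error ∨ door)): {Error, Paused, Closed, Done, Open, Cooking}.
Every state reachable from Error satisfies ¬error → AF (error ∨ door).
Error ∈ Sat(AG (¬error → AF (error ∨ door))).

Yes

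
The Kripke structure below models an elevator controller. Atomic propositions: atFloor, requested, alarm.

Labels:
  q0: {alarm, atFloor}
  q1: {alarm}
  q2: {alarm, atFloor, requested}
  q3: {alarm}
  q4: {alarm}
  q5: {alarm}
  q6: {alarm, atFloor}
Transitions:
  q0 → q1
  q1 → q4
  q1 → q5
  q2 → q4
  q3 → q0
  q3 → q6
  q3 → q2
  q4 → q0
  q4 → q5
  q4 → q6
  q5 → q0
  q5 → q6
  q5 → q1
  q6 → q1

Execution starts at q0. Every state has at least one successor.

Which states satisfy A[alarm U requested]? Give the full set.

{q2}

States satisfying alarm: {q0, q1, q2, q3, q4, q5, q6}.
States satisfying requested: {q2}.
States satisfying A[alarm U requested]: {q2}.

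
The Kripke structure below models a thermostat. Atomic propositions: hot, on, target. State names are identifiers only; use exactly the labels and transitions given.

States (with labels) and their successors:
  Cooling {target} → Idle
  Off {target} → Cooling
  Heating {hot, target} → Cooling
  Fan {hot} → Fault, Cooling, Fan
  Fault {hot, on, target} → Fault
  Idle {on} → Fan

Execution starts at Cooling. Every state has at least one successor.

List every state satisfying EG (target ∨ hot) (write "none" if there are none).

{Fan, Fault}

States satisfying target ∨ hot: {Cooling, Off, Heating, Fan, Fault}.
States satisfying EG (target ∨ hot): {Fan, Fault}.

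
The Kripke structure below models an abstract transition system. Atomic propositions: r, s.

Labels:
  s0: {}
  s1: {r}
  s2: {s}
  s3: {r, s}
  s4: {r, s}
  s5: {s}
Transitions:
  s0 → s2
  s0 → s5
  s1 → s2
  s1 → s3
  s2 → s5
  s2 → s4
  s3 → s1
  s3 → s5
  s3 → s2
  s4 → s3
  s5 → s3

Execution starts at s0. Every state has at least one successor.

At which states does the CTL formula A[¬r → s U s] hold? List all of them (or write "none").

States satisfying ¬r → s: {s1, s2, s3, s4, s5}.
States satisfying s: {s2, s3, s4, s5}.
States satisfying A[¬r → s U s]: {s1, s2, s3, s4, s5}.

{s1, s2, s3, s4, s5}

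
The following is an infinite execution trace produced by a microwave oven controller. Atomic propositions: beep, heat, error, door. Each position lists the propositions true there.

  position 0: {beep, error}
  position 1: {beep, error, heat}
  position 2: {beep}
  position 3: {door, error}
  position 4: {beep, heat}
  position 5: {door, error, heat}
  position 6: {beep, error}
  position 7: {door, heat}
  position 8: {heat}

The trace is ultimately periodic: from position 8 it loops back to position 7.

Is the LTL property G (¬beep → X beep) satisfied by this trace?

Does not hold

¬beep → X beep must hold at every position from 0 onward. It fails at position 7, so G (¬beep → X beep) is false.
Positions where ¬beep holds: 3, 5, 7, 8.
Check X beep at each: 3→ok, 5→ok, 7→fails, 8→fails.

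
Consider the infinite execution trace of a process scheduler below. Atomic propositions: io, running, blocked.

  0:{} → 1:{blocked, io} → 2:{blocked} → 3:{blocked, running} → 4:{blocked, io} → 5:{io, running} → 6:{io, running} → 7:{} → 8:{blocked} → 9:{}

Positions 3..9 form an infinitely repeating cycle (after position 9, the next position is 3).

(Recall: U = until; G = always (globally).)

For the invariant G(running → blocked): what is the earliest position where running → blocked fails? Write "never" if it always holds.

5

Check running → blocked at each position in order: 0 ✓, 1 ✓, 2 ✓, 3 ✓, 4 ✓.
At position 5 the labels are {io, running}, so running → blocked is false there. This is the first violation.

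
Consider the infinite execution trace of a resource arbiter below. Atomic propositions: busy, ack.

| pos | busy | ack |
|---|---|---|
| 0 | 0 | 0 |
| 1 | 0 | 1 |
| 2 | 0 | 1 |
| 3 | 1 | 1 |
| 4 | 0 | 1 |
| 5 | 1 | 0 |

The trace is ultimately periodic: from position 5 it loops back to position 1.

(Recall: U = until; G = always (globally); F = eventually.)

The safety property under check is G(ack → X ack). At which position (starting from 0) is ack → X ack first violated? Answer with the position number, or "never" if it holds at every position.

Check ack → X ack at each position in order: 0 ✓, 1 ✓, 2 ✓, 3 ✓.
At position 4 the labels are {ack} and the next position 5 has {busy}, so ack → X ack is false there. This is the first violation.

4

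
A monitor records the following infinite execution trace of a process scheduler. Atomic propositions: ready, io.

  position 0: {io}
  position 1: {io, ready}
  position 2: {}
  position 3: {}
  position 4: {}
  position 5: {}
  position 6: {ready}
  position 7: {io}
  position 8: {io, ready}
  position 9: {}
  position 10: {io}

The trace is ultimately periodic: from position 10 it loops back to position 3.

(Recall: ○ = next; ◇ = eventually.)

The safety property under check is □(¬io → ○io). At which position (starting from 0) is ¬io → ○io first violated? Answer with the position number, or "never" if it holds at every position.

2

Check ¬io → ○io at each position in order: 0 ✓, 1 ✓.
At position 2 the labels are {} and the next position 3 has {}, so ¬io → ○io is false there. This is the first violation.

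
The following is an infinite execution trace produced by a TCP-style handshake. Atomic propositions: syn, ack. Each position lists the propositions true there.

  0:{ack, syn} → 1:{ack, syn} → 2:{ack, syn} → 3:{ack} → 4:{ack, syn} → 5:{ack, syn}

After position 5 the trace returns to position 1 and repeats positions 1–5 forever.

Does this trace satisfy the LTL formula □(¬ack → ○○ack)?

¬ack → ○○ack holds at every position 0..5, and those are all positions ever visited, so □(¬ack → ○○ack) holds.

Satisfied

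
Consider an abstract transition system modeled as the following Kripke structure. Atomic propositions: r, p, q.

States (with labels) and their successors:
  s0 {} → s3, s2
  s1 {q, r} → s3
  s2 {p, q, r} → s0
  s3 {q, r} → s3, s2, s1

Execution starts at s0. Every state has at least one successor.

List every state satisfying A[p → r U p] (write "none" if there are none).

{s2}

States satisfying p → r: {s0, s1, s2, s3}.
States satisfying p: {s2}.
States satisfying A[p → r U p]: {s2}.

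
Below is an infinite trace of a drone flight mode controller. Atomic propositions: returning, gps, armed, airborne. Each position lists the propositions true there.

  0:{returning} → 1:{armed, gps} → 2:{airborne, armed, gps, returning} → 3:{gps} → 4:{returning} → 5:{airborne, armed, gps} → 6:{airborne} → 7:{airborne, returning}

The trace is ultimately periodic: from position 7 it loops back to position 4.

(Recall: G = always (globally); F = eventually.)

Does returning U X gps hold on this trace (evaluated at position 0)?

Satisfied

Walking from position 0: X gps first holds at position 0, and returning holds at every earlier position along the way, so returning U X gps holds.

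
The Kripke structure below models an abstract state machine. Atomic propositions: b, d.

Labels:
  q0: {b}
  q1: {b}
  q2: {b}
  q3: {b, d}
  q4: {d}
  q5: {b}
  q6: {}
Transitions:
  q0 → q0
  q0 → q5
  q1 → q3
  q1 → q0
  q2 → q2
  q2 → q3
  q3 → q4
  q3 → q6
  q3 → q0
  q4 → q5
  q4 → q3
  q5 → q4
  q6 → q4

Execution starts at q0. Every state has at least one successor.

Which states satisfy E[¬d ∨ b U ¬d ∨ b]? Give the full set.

{q0, q1, q2, q3, q5, q6}

States satisfying ¬d ∨ b: {q0, q1, q2, q3, q5, q6}.
States satisfying E[¬d ∨ b U ¬d ∨ b]: {q0, q1, q2, q3, q5, q6}.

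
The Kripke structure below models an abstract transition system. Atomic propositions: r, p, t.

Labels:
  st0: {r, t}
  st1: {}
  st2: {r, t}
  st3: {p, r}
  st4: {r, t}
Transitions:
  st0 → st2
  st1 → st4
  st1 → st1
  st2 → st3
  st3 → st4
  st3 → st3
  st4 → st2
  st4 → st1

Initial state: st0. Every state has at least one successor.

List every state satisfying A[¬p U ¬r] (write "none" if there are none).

States satisfying ¬p: {st0, st1, st2, st4}.
States satisfying ¬r: {st1}.
States satisfying A[¬p U ¬r]: {st1}.

{st1}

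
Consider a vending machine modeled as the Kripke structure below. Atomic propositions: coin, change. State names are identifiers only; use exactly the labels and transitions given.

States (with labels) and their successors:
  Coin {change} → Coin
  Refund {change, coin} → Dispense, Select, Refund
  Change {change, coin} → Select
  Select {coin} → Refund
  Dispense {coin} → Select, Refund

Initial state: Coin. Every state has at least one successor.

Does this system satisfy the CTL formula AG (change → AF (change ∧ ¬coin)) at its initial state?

States satisfying change → AF (change ∧ ¬coin): {Coin, Select, Dispense}.
States satisfying AG (change → AF (change ∧ ¬coin)): {Coin}.
Every state reachable from Coin satisfies change → AF (change ∧ ¬coin).
Coin ∈ Sat(AG (change → AF (change ∧ ¬coin))).

Yes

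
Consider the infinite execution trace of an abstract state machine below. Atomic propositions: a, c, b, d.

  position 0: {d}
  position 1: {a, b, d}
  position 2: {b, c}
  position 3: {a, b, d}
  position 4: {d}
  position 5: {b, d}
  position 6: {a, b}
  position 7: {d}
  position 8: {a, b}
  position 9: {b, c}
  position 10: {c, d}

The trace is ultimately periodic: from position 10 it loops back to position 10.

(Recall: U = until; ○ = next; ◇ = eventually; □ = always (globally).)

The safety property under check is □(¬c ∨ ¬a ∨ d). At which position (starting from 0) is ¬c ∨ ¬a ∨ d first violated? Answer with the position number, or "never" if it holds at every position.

¬c ∨ ¬a ∨ d holds at every position 0..10, and those are all the positions the trace ever visits, so the invariant □(¬c ∨ ¬a ∨ d) is never violated.

never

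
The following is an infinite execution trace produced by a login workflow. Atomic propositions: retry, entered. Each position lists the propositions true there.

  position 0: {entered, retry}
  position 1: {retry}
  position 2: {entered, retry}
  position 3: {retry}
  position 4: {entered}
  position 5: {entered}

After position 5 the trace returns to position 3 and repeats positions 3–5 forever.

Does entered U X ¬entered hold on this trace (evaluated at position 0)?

Walking from position 0: X ¬entered first holds at position 0, and entered holds at every earlier position along the way, so entered U X ¬entered holds.

Holds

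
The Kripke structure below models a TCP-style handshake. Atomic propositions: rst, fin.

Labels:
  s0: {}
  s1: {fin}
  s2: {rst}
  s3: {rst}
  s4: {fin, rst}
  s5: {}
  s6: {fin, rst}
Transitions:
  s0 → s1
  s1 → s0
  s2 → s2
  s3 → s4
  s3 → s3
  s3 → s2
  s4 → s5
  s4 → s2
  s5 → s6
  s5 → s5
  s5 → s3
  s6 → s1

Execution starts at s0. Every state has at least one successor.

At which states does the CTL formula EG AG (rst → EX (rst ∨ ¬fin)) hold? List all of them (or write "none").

States satisfying AG (rst → EX (rst ∨ ¬fin)): {s0, s1, s2}.
States satisfying EG AG (rst → EX (rst ∨ ¬fin)): {s0, s1, s2}.

{s0, s1, s2}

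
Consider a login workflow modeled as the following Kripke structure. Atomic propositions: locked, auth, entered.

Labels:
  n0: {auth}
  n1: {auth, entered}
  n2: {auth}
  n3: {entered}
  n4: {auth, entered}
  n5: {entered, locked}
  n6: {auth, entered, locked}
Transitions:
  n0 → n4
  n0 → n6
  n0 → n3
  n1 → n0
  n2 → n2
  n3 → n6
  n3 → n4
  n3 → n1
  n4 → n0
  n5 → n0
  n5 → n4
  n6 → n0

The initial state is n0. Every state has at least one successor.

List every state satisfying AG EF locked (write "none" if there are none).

{n0, n1, n3, n4, n5, n6}

States satisfying EF locked: {n0, n1, n3, n4, n5, n6}.
States satisfying AG EF locked: {n0, n1, n3, n4, n5, n6}.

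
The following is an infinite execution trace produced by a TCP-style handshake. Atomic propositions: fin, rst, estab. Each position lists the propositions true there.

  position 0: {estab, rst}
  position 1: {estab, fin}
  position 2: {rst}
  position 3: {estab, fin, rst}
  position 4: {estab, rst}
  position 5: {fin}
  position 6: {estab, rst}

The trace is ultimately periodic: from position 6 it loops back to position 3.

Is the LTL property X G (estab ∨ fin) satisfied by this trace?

Does not hold

The position after 0 is 1; G (estab ∨ fin) is false there.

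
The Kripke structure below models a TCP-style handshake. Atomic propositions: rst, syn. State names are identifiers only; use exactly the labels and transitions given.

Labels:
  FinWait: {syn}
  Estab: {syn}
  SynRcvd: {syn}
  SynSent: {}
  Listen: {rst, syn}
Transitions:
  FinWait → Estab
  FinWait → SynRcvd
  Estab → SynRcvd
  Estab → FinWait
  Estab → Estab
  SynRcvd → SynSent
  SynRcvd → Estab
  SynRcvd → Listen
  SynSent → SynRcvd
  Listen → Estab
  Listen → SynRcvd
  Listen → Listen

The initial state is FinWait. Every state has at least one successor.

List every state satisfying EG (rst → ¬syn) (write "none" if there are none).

States satisfying rst → ¬syn: {FinWait, Estab, SynRcvd, SynSent}.
States satisfying EG (rst → ¬syn): {FinWait, Estab, SynRcvd, SynSent}.

{FinWait, Estab, SynRcvd, SynSent}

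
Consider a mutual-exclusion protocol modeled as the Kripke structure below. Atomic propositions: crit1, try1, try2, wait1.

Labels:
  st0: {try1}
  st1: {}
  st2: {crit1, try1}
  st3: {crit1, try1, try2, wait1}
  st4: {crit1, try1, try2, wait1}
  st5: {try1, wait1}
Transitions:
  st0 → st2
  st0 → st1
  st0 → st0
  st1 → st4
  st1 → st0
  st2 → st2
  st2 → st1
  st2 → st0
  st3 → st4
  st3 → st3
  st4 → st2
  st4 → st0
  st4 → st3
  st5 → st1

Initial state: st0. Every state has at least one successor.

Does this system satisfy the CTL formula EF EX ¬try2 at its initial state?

Holds

States satisfying EX ¬try2: {st0, st1, st2, st4, st5}.
States satisfying EF EX ¬try2: {st0, st1, st2, st3, st4, st5}.
Some path from st0 reaches a state where EX ¬try2 holds.
st0 ∈ Sat(EF EX ¬try2).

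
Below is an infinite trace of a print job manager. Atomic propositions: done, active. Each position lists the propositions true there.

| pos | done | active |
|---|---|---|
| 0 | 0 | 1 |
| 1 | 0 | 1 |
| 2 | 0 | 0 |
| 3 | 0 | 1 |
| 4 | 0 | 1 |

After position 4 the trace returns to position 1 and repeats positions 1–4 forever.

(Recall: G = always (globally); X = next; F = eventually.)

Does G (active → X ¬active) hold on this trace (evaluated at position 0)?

Does not hold

active → X ¬active must hold at every position from 0 onward. It fails at position 0, so G (active → X ¬active) is false.
Positions where active holds: 0, 1, 3, 4.
Check X ¬active at each: 0→fails, 1→ok, 3→fails, 4→fails.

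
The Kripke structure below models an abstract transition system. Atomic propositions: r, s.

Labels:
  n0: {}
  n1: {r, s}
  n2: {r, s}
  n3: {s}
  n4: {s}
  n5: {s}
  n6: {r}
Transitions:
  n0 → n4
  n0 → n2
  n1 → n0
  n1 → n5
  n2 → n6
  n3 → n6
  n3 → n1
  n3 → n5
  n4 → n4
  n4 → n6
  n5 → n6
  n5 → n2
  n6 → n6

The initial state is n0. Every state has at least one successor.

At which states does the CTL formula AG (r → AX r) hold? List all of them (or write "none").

{n0, n2, n4, n5, n6}

States satisfying r → AX r: {n0, n2, n3, n4, n5, n6}.
States satisfying AG (r → AX r): {n0, n2, n4, n5, n6}.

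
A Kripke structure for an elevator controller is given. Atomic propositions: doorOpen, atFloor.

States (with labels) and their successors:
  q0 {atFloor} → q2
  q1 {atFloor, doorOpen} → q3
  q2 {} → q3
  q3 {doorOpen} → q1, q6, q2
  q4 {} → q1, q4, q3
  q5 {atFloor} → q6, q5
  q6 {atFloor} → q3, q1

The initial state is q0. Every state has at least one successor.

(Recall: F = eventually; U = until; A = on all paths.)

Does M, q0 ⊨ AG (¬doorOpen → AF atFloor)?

States satisfying ¬doorOpen → AF atFloor: {q0, q1, q3, q5, q6}.
States satisfying AG (¬doorOpen → AF atFloor): ∅.
q2 is reachable from q0 and violates ¬doorOpen → AF atFloor, so AG fails at q0.
q0 ∉ Sat(AG (¬doorOpen → AF atFloor)).

No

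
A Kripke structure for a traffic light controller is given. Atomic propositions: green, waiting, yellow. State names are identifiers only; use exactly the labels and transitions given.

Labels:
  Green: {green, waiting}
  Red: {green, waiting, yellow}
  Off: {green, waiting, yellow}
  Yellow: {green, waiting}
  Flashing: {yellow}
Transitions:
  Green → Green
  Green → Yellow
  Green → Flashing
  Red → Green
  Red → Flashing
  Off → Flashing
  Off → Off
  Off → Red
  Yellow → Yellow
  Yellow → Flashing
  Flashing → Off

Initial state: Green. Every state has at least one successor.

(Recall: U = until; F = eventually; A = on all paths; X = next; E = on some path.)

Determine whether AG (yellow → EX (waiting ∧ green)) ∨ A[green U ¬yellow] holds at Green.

States satisfying yellow → EX (waiting ∧ green): {Green, Red, Off, Yellow, Flashing}.
States satisfying AG (yellow → EX (waiting ∧ green)): {Green, Red, Off, Yellow, Flashing}.
States satisfying green: {Green, Red, Off, Yellow}.
States satisfying ¬yellow: {Green, Yellow}.
States satisfying A[green U ¬yellow]: {Green, Yellow}.
States satisfying AG (yellow → EX (waiting ∧ green)) ∨ A[green U ¬yellow]: {Green, Red, Off, Yellow, Flashing}.
Green ∈ Sat(AG (yellow → EX (waiting ∧ green)) ∨ A[green U ¬yellow]).

Yes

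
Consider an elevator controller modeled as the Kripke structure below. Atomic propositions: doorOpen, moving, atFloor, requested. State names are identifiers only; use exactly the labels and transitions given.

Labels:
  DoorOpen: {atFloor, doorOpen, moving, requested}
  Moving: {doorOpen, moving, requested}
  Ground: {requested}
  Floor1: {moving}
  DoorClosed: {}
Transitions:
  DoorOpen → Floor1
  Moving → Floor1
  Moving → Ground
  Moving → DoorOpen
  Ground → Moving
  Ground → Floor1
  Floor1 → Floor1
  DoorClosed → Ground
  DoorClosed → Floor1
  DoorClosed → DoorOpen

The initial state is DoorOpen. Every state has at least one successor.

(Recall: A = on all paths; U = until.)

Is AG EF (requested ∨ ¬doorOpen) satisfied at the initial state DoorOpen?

Holds

States satisfying EF (requested ∨ ¬doorOpen): {DoorOpen, Moving, Ground, Floor1, DoorClosed}.
States satisfying AG EF (requested ∨ ¬doorOpen): {DoorOpen, Moving, Ground, Floor1, DoorClosed}.
Every state reachable from DoorOpen satisfies EF (requested ∨ ¬doorOpen).
DoorOpen ∈ Sat(AG EF (requested ∨ ¬doorOpen)).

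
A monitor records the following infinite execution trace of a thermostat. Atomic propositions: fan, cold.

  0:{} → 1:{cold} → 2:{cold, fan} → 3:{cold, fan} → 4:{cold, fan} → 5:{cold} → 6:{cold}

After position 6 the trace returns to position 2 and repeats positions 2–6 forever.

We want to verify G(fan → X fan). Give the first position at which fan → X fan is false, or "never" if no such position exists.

4

Check fan → X fan at each position in order: 0 ✓, 1 ✓, 2 ✓, 3 ✓.
At position 4 the labels are {cold, fan} and the next position 5 has {cold}, so fan → X fan is false there. This is the first violation.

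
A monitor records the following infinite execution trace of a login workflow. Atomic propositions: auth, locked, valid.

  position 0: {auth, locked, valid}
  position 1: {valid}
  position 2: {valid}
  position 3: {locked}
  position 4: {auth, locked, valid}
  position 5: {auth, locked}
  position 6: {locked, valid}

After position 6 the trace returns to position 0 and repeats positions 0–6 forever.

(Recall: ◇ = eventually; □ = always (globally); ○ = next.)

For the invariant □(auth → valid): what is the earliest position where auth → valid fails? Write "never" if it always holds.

5

Check auth → valid at each position in order: 0 ✓, 1 ✓, 2 ✓, 3 ✓, 4 ✓.
At position 5 the labels are {auth, locked}, so auth → valid is false there. This is the first violation.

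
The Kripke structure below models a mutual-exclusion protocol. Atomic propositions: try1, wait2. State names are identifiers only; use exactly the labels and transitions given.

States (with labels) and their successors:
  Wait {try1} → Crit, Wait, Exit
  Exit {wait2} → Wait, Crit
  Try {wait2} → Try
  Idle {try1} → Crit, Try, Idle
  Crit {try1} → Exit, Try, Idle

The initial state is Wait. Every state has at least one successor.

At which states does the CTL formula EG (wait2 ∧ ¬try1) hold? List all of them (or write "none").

States satisfying wait2 ∧ ¬try1: {Exit, Try}.
States satisfying EG (wait2 ∧ ¬try1): {Try}.

{Try}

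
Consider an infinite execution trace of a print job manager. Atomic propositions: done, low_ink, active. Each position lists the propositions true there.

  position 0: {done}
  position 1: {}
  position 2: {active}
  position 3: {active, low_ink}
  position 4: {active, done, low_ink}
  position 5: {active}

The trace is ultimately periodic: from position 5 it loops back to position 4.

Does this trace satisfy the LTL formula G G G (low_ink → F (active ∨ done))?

G G (low_ink → F (active ∨ done)) holds at every position 0..5, and those are all positions ever visited, so G G G (low_ink → F (active ∨ done)) holds.

Yes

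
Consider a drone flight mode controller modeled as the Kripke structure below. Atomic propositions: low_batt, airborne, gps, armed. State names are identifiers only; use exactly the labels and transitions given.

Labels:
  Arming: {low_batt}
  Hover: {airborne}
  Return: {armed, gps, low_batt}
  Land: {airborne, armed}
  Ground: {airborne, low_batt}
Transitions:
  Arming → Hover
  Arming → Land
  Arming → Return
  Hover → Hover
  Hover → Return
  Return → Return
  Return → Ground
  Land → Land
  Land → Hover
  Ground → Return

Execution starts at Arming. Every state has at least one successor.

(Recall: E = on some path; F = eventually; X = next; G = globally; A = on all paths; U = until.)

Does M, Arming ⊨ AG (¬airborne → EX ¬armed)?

States satisfying ¬airborne → EX ¬armed: {Arming, Hover, Return, Land, Ground}.
States satisfying AG (¬airborne → EX ¬armed): {Arming, Hover, Return, Land, Ground}.
Every state reachable from Arming satisfies ¬airborne → EX ¬armed.
Arming ∈ Sat(AG (¬airborne → EX ¬armed)).

Holds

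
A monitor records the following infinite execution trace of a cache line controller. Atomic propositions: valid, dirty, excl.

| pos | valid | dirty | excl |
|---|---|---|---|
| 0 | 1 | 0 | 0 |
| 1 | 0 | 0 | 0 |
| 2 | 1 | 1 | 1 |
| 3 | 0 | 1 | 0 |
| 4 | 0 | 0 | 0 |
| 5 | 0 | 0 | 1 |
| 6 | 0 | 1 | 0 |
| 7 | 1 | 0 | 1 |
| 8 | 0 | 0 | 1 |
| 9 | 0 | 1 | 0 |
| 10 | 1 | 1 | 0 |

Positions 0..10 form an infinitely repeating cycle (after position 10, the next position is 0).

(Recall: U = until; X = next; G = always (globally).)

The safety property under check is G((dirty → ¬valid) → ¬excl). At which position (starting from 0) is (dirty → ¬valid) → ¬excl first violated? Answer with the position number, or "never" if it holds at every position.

5

Check (dirty → ¬valid) → ¬excl at each position in order: 0 ✓, 1 ✓, 2 ✓, 3 ✓, 4 ✓.
At position 5 the labels are {excl}, so (dirty → ¬valid) → ¬excl is false there. This is the first violation.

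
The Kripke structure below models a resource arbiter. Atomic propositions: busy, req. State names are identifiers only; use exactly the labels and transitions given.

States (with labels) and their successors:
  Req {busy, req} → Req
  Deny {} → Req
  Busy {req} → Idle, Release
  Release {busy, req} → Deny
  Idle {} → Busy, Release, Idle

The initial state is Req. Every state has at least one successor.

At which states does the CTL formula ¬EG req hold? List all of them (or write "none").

States satisfying req: {Req, Busy, Release}.
States satisfying EG req: {Req}.
States satisfying ¬EG req: {Deny, Busy, Release, Idle}.

{Deny, Busy, Release, Idle}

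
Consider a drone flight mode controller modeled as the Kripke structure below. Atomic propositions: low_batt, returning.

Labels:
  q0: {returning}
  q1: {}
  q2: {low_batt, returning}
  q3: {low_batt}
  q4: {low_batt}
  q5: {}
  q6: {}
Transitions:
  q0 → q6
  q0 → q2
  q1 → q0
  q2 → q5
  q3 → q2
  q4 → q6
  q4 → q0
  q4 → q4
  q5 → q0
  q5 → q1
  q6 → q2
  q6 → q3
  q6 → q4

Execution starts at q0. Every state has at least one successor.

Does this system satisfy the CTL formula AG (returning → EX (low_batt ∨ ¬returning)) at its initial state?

Holds

States satisfying returning → EX (low_batt ∨ ¬returning): {q0, q1, q2, q3, q4, q5, q6}.
States satisfying AG (returning → EX (low_batt ∨ ¬returning)): {q0, q1, q2, q3, q4, q5, q6}.
Every state reachable from q0 satisfies returning → EX (low_batt ∨ ¬returning).
q0 ∈ Sat(AG (returning → EX (low_batt ∨ ¬returning))).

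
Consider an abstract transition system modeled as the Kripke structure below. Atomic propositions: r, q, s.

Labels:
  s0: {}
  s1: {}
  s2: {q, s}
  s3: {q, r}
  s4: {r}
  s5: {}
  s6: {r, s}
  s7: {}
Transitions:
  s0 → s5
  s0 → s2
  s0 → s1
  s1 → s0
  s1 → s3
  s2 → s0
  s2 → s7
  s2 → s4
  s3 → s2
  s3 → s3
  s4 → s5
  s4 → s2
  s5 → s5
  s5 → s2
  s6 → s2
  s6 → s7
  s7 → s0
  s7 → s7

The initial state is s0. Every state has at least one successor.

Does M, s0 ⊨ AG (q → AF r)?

States satisfying q → AF r: {s0, s1, s3, s4, s5, s6, s7}.
States satisfying AG (q → AF r): ∅.
s2 is reachable from s0 and violates q → AF r, so AG fails at s0.
s0 ∉ Sat(AG (q → AF r)).

No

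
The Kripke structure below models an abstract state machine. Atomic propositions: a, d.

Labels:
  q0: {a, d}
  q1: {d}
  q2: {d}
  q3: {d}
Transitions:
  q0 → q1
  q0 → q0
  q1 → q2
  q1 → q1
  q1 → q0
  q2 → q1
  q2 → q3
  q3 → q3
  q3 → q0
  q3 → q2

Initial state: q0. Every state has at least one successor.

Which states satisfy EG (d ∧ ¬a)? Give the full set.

States satisfying d ∧ ¬a: {q1, q2, q3}.
States satisfying EG (d ∧ ¬a): {q1, q2, q3}.

{q1, q2, q3}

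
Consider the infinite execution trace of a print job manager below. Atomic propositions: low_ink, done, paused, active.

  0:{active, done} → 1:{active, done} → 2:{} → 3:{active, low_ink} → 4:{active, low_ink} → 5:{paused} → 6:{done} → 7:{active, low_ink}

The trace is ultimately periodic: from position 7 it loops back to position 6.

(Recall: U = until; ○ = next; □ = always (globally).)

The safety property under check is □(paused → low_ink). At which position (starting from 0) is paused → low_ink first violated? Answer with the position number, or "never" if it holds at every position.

5

Check paused → low_ink at each position in order: 0 ✓, 1 ✓, 2 ✓, 3 ✓, 4 ✓.
At position 5 the labels are {paused}, so paused → low_ink is false there. This is the first violation.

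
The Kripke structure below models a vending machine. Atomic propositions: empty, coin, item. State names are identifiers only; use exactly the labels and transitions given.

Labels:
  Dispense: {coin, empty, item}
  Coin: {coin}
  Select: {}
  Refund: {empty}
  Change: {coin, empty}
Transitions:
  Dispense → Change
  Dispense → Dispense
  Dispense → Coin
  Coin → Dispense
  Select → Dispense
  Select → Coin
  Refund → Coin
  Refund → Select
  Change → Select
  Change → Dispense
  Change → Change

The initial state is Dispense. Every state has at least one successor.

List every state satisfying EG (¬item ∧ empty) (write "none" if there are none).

{Change}

States satisfying ¬item ∧ empty: {Refund, Change}.
States satisfying EG (¬item ∧ empty): {Change}.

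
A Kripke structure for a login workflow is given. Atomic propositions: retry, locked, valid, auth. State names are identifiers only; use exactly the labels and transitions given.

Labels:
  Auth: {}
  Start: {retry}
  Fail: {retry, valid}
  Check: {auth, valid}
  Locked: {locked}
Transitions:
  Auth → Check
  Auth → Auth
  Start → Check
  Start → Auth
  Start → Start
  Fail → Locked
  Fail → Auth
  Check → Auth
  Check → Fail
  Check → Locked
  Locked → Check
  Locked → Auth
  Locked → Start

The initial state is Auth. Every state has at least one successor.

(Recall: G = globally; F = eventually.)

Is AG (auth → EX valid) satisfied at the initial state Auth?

Satisfied

States satisfying auth → EX valid: {Auth, Start, Fail, Check, Locked}.
States satisfying AG (auth → EX valid): {Auth, Start, Fail, Check, Locked}.
Every state reachable from Auth satisfies auth → EX valid.
Auth ∈ Sat(AG (auth → EX valid)).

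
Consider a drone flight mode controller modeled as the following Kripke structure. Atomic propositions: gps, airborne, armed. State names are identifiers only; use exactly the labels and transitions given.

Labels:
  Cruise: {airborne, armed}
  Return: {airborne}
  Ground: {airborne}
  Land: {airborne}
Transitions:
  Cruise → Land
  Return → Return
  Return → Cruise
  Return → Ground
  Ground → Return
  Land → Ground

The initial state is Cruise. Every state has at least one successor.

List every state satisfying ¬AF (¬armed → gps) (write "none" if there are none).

States satisfying ¬armed → gps: {Cruise}.
States satisfying AF (¬armed → gps): {Cruise}.
States satisfying ¬AF (¬armed → gps): {Return, Ground, Land}.

{Return, Ground, Land}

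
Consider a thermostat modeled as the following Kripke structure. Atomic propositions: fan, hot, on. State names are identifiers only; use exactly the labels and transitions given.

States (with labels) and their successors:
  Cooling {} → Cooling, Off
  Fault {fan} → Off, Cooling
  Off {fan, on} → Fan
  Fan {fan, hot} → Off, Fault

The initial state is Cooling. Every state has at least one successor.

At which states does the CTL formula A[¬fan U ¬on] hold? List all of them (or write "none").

{Cooling, Fault, Fan}

States satisfying ¬fan: {Cooling}.
States satisfying ¬on: {Cooling, Fault, Fan}.
States satisfying A[¬fan U ¬on]: {Cooling, Fault, Fan}.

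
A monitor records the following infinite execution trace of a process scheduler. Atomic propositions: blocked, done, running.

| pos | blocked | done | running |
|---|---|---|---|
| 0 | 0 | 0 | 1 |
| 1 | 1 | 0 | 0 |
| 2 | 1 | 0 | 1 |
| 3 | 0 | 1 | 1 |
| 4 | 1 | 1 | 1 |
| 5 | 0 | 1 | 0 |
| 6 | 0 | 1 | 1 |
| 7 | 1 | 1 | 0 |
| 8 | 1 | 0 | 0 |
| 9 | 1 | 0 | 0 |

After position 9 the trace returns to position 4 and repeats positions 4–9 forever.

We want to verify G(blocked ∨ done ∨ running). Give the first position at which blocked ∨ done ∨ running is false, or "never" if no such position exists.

blocked ∨ done ∨ running holds at every position 0..9, and those are all the positions the trace ever visits, so the invariant G(blocked ∨ done ∨ running) is never violated.

never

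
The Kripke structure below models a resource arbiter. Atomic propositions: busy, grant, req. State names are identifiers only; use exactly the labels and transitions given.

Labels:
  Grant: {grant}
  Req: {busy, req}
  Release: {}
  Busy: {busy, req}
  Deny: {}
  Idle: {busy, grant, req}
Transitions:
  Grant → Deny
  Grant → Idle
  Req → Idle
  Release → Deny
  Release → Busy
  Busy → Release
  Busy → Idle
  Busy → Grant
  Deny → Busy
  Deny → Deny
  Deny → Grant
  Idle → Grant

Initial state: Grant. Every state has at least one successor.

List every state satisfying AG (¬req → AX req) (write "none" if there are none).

States satisfying ¬req → AX req: {Req, Busy, Idle}.
States satisfying AG (¬req → AX req): ∅.

none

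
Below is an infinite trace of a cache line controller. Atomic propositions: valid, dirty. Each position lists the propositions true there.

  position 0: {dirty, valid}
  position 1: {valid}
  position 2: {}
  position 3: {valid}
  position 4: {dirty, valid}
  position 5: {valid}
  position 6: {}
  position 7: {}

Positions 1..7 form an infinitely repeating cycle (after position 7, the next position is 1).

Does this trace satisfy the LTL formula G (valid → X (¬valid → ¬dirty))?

Yes

valid → X (¬valid → ¬dirty) holds at every position 0..7, and those are all positions ever visited, so G (valid → X (¬valid → ¬dirty)) holds.
Positions where valid holds: 0, 1, 3, 4, 5.
Check X (¬valid → ¬dirty) at each: 0→ok, 1→ok, 3→ok, 4→ok, 5→ok.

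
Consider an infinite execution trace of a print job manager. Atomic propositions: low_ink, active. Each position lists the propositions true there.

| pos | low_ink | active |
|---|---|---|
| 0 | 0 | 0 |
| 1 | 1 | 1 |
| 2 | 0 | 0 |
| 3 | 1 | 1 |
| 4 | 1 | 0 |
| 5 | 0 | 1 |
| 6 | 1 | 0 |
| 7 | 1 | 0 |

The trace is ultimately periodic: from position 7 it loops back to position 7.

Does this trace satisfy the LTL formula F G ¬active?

Yes

G ¬active holds at position 6, which is reachable from 0, so F G ¬active holds.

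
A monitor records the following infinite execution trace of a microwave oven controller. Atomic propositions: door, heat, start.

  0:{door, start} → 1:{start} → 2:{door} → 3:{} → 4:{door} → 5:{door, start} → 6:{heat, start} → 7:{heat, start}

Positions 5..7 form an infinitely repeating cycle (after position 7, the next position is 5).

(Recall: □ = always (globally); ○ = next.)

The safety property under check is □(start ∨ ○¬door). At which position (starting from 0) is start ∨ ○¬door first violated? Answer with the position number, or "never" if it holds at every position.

Check start ∨ ○¬door at each position in order: 0 ✓, 1 ✓, 2 ✓.
At position 3 the labels are {} and the next position 4 has {door}, so start ∨ ○¬door is false there. This is the first violation.

3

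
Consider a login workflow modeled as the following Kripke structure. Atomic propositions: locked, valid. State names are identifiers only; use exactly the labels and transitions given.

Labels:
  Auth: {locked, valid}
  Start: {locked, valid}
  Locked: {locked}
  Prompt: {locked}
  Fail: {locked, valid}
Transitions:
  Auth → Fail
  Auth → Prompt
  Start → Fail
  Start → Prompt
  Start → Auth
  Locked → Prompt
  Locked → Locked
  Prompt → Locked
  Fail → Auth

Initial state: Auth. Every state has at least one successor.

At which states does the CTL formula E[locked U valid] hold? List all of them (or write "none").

States satisfying locked: {Auth, Start, Locked, Prompt, Fail}.
States satisfying valid: {Auth, Start, Fail}.
States satisfying E[locked U valid]: {Auth, Start, Fail}.

{Auth, Start, Fail}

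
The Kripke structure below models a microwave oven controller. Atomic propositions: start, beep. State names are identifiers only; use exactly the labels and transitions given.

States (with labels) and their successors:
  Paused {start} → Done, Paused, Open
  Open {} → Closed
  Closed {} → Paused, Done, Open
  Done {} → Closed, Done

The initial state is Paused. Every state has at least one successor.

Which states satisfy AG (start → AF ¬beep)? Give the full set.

{Paused, Open, Closed, Done}

States satisfying start → AF ¬beep: {Paused, Open, Closed, Done}.
States satisfying AG (start → AF ¬beep): {Paused, Open, Closed, Done}.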